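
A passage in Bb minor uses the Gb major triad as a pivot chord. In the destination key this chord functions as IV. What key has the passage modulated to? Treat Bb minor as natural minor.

The numeral IV denotes a major triad on scale degree 4. With Gb on degree 4, the tonic of the new key is Db.
Degree 4 carries a major triad in major keys, so the destination is Db major.
Check: the diatonic triads of Db major are Db (I), Ebm (ii), Fm (iii), Gb (IV), Ab (V), Bbm (vi), Cdim (vii°) — Gb major is indeed IV.

Db major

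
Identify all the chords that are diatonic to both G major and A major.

Bm, D

Triads in G major: G (I), Am (ii), Bm (iii), C (IV), D (V), Em (vi), F#dim (vii°).
Triads in A major: A (I), Bm (ii), C#m (iii), D (IV), E (V), F#m (vi), G#dim (vii°).
Shared triads with their functions: Bm (iii in G major, ii in A major); D (V in G major, IV in A major).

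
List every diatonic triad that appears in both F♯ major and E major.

Triads in F♯ major: F♯ (I), G♯m (ii), A♯m (iii), B (IV), C♯ (V), D♯m (vi), E♯dim (vii°).
Triads in E major: E (I), F♯m (ii), G♯m (iii), A (IV), B (V), C♯m (vi), D♯dim (vii°).
Shared triads with their functions: G♯m (ii in F♯ major, iii in E major); B (IV in F♯ major, V in E major).

G♯m, B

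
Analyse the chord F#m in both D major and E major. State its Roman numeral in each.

The scale of D major is D E F# G A B C#; F# is degree 3, and the triad built there (F#-A-C#) is minor, so it is iii.
The scale of E major is E F# G# A B C# D#; F# is degree 2, and the triad built there (F#-A-C#) is minor, so it is ii.

iii in D major; ii in E major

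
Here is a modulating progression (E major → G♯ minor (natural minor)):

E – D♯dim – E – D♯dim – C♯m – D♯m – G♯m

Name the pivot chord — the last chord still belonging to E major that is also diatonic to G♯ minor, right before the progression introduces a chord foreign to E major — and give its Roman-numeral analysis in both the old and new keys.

Chords diatonic to E major: E, F♯m, G♯m, A, B, C♯m, D♯dim.
Reading the progression, the first chord not in that set is D♯m, so the modulation leaves E major there.
The chord immediately before D♯m is C♯m, which is diatonic to both keys: vi in E major and iv in G♯ minor.

C♯m — vi in E major, iv in G♯ minor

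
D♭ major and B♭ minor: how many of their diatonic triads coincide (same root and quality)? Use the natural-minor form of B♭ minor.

Diatonic triads of D♭ major: D♭ (I), E♭m (ii), Fm (iii), G♭ (IV), A♭ (V), B♭m (vi), Cdim (vii°).
Diatonic triads of B♭ minor (natural minor): B♭m (i), Cdim (ii°), D♭ (III), E♭m (iv), Fm (v), G♭ (VI), A♭ (VII).
Matching root and quality in both lists: D♭, E♭m, Fm, G♭, A♭, B♭m, Cdim.
That gives 7 common triads.

7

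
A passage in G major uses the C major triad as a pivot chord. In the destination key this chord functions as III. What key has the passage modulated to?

The numeral III denotes a major triad on scale degree 3. With C on degree 3, the tonic of the new key is A.
Degree 3 carries a major triad in natural-minor keys, so the destination is A minor.
Check: the diatonic triads of A minor (natural minor) are Am (i), Bdim (ii°), C (III), Dm (iv), Em (v), F (VI), G (VII) — C major is indeed III.

A minor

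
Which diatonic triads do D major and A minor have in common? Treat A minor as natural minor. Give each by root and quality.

Triads in D major: D major (I), E minor (ii), F♯ minor (iii), G major (IV), A major (V), B minor (vi), C♯ diminished (vii°).
Triads in A minor (natural minor): A minor (i), B diminished (ii°), C major (III), D minor (iv), E minor (v), F major (VI), G major (VII).
Shared triads with their functions: E minor (ii in D major, v in A minor); G major (IV in D major, VII in A minor).

Em, G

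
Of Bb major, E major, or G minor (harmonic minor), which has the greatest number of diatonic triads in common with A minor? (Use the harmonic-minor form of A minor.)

Triads of A minor (harmonic minor): A minor (i), B diminished (ii°), C augmented (III+), D minor (iv), E major (V), F major (VI), G# diminished (vii°).
Bb major shares 2: Dm, F.
E major shares 1: E.
G minor (harmonic minor) shares 0: none.
The most common triads (2) are shared with Bb major.

Bb major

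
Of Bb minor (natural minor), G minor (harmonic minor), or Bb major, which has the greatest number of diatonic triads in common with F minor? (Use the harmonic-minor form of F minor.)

Bb minor

Triads of F minor (harmonic minor): F minor (i), G diminished (ii°), Ab augmented (III+), Bb minor (iv), C major (V), Db major (VI), E diminished (vii°).
Bb minor (natural minor) shares 3: Fm, Bbm, Db.
G minor (harmonic minor) shares 0: none.
Bb major shares 0: none.
The most common triads (3) are shared with Bb minor.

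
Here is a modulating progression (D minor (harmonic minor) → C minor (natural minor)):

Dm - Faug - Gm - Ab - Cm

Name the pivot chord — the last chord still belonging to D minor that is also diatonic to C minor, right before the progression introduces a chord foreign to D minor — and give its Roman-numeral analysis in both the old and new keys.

Gm — iv in D minor, v in C minor

Chords diatonic to D minor: Dm, Edim, Faug, Gm, A, Bb, C#dim.
Reading the progression, the first chord not in that set is Ab, so the modulation leaves D minor there.
The chord immediately before Ab is Gm, which is diatonic to both keys: iv in D minor and v in C minor.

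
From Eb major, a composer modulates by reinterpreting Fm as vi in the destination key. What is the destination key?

The numeral vi denotes a minor triad on scale degree 6. With F on degree 6, the tonic of the new key is Ab.
Degree 6 carries a minor triad in major keys, so the destination is Ab major.
Check: the diatonic triads of Ab major are Ab (I), Bbm (ii), Cm (iii), Db (IV), Eb (V), Fm (vi), Gdim (vii°) — Fm is indeed vi.

Ab major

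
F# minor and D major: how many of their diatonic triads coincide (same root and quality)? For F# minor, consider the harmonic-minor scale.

3

Diatonic triads of F# minor (harmonic minor): F#m (i), G#dim (ii°), Aaug (III+), Bm (iv), C# (V), D (VI), E#dim (vii°).
Diatonic triads of D major: D (I), Em (ii), F#m (iii), G (IV), A (V), Bm (vi), C#dim (vii°).
Matching root and quality in both lists: F#m, Bm, D.
That gives 3 common triads.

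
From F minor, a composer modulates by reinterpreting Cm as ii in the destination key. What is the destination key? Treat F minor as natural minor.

The numeral ii denotes a minor triad on scale degree 2. With C on degree 2, the tonic of the new key is Bb.
Degree 2 carries a minor triad in major keys, so the destination is Bb major.
Check: the diatonic triads of Bb major are Bb (I), Cm (ii), Dm (iii), Eb (IV), F (V), Gm (vi), Adim (vii°) — Cm is indeed ii.

Bb major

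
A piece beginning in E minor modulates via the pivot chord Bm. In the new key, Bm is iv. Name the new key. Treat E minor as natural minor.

The numeral iv denotes a minor triad on scale degree 4. With B on degree 4, the tonic of the new key is F#.
Degree 4 carries a minor triad in minor keys, so the destination is F# minor.
Check: the diatonic triads of F# minor (natural minor) are F#m (i), G#dim (ii°), A (III), Bm (iv), C#m (v), D (VI), E (VII) — Bm is indeed iv.

F# minor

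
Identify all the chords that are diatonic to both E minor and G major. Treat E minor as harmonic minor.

Em, F♯dim, Am, C

Triads in E minor (harmonic minor): Em (i), F♯dim (ii°), Gaug (III+), Am (iv), B (V), C (VI), D♯dim (vii°).
Triads in G major: G (I), Am (ii), Bm (iii), C (IV), D (V), Em (vi), F♯dim (vii°).
Shared triads with their functions: Em (i in E minor, vi in G major); F♯dim (ii° in E minor, vii° in G major); Am (iv in E minor, ii in G major); C (VI in E minor, IV in G major).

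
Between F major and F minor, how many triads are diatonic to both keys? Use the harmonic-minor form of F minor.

2

Diatonic triads of F major: F (I), Gm (ii), Am (iii), Bb (IV), C (V), Dm (vi), Edim (vii°).
Diatonic triads of F minor (harmonic minor): Fm (i), Gdim (ii°), Abaug (III+), Bbm (iv), C (V), Db (VI), Edim (vii°).
Matching root and quality in both lists: C, Edim.
That gives 2 common triads.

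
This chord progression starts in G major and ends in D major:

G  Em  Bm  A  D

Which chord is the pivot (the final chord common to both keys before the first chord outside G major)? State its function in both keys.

Bm — iii in G major, vi in D major

Chords diatonic to G major: G, Am, Bm, C, D, Em, F#dim.
Reading the progression, the first chord not in that set is A, so the modulation leaves G major there.
The chord immediately before A is Bm, which is diatonic to both keys: iii in G major and vi in D major.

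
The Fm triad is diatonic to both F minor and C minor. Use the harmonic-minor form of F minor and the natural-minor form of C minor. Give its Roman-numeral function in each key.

i in F minor; iv in C minor

The scale of F minor (harmonic minor) is F G Ab Bb C Db E; F is degree 1, and the triad built there (F-Ab-C) is minor, so it is i.
The scale of C minor (natural minor) is C D Eb F G Ab Bb; F is degree 4, and the triad built there (F-Ab-C) is minor, so it is iv.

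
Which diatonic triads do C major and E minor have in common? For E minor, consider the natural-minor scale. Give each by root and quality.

C, Em, G, Am

Triads in C major: C major (I), D minor (ii), E minor (iii), F major (IV), G major (V), A minor (vi), B diminished (vii°).
Triads in E minor (natural minor): E minor (i), F# diminished (ii°), G major (III), A minor (iv), B minor (v), C major (VI), D major (VII).
Shared triads with their functions: C major (I in C major, VI in E minor); E minor (iii in C major, i in E minor); G major (V in C major, III in E minor); A minor (vi in C major, iv in E minor).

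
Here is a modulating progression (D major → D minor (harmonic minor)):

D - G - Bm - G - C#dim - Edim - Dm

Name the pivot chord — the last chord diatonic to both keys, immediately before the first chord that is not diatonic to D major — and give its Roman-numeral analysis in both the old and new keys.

C#dim — vii° in D major, vii° in D minor

Chords diatonic to D major: D, Em, F#m, G, A, Bm, C#dim.
Reading the progression, the first chord not in that set is Edim, so the modulation leaves D major there.
The chord immediately before Edim is C#dim, which is diatonic to both keys: vii° in D major and vii° in D minor.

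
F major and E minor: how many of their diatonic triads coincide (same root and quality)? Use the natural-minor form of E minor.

2

Diatonic triads of F major: F (I), Gm (ii), Am (iii), Bb (IV), C (V), Dm (vi), Edim (vii°).
Diatonic triads of E minor (natural minor): Em (i), F#dim (ii°), G (III), Am (iv), Bm (v), C (VI), D (VII).
Matching root and quality in both lists: Am, C.
That gives 2 common triads.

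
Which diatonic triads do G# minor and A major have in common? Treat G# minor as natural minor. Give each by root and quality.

Triads in G# minor (natural minor): G#m (i), A#dim (ii°), B (III), C#m (iv), D#m (v), E (VI), F# (VII).
Triads in A major: A (I), Bm (ii), C#m (iii), D (IV), E (V), F#m (vi), G#dim (vii°).
Shared triads with their functions: C#m (iv in G# minor, iii in A major); E (VI in G# minor, V in A major).

C#m, E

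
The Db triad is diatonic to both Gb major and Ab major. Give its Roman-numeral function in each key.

V in Gb major; IV in Ab major

The scale of Gb major is Gb Ab Bb Cb Db Eb F; Db is degree 5, and the triad built there (Db-F-Ab) is major, so it is V.
The scale of Ab major is Ab Bb C Db Eb F G; Db is degree 4, and the triad built there (Db-F-Ab) is major, so it is IV.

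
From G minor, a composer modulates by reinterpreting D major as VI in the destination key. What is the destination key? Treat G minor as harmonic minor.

F# minor

The numeral VI denotes a major triad on scale degree 6. With D on degree 6, the tonic of the new key is F#.
Degree 6 carries a major triad in minor keys, so the destination is F# minor.
Check: the diatonic triads of F# minor (natural minor) are F#m (i), G#dim (ii°), A (III), Bm (iv), C#m (v), D (VI), E (VII) — D major is indeed VI.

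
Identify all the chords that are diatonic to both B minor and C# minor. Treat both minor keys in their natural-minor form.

F#m, A

Triads in B minor (natural minor): Bm (i), C#dim (ii°), D (III), Em (iv), F#m (v), G (VI), A (VII).
Triads in C# minor (natural minor): C#m (i), D#dim (ii°), E (III), F#m (iv), G#m (v), A (VI), B (VII).
Shared triads with their functions: F#m (v in B minor, iv in C# minor); A (VII in B minor, VI in C# minor).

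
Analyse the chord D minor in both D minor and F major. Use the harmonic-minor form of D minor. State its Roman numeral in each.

The scale of D minor (harmonic minor) is D E F G A Bb C#; D is degree 1, and the triad built there (D-F-A) is minor, so it is i.
The scale of F major is F G A Bb C D E; D is degree 6, and the triad built there (D-F-A) is minor, so it is vi.

i in D minor; vi in F major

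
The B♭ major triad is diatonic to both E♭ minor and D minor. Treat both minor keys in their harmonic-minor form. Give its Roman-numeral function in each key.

V in E♭ minor; VI in D minor

The scale of E♭ minor (harmonic minor) is E♭ F G♭ A♭ B♭ C♭ D; B♭ is degree 5, and the triad built there (B♭-D-F) is major, so it is V.
The scale of D minor (harmonic minor) is D E F G A B♭ C♯; B♭ is degree 6, and the triad built there (B♭-D-F) is major, so it is VI.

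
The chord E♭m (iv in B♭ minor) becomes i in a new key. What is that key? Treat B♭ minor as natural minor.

E♭ minor

The numeral i denotes a minor triad on scale degree 1. With E♭ on degree 1, the tonic of the new key is E♭.
Degree 1 carries a minor triad in minor keys, so the destination is E♭ minor.
Check: the diatonic triads of E♭ minor (natural minor) are E♭m (i), Fdim (ii°), G♭ (III), A♭m (iv), B♭m (v), C♭ (VI), D♭ (VII) — E♭m is indeed i.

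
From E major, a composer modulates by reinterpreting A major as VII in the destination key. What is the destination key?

B minor

The numeral VII denotes a major triad on scale degree 7. With A on degree 7, the tonic of the new key is B.
Degree 7 carries a major triad in natural-minor keys, so the destination is B minor.
Check: the diatonic triads of B minor (natural minor) are Bm (i), C#dim (ii°), D (III), Em (iv), F#m (v), G (VI), A (VII) — A major is indeed VII.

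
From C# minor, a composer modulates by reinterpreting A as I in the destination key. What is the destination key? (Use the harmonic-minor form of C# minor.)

The numeral I denotes a major triad on scale degree 1. With A on degree 1, the tonic of the new key is A.
Degree 1 carries a major triad in major keys, so the destination is A major.
Check: the diatonic triads of A major are A (I), Bm (ii), C#m (iii), D (IV), E (V), F#m (vi), G#dim (vii°) — A is indeed I.

A major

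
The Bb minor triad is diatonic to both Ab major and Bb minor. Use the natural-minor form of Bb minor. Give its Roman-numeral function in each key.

The scale of Ab major is Ab Bb C Db Eb F G; Bb is degree 2, and the triad built there (Bb-Db-F) is minor, so it is ii.
The scale of Bb minor (natural minor) is Bb C Db Eb F Gb Ab; Bb is degree 1, and the triad built there (Bb-Db-F) is minor, so it is i.

ii in Ab major; i in Bb minor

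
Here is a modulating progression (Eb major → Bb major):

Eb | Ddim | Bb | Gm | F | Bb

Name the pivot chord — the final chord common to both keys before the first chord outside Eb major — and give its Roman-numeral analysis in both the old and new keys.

Gm — iii in Eb major, vi in Bb major

Chords diatonic to Eb major: Eb, Fm, Gm, Ab, Bb, Cm, Ddim.
Reading the progression, the first chord not in that set is F, so the modulation leaves Eb major there.
The chord immediately before F is Gm, which is diatonic to both keys: iii in Eb major and vi in Bb major.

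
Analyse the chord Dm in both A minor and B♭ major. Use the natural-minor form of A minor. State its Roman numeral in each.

iv in A minor; iii in B♭ major

The scale of A minor (natural minor) is A B C D E F G; D is degree 4, and the triad built there (D-F-A) is minor, so it is iv.
The scale of B♭ major is B♭ C D E♭ F G A; D is degree 3, and the triad built there (D-F-A) is minor, so it is iii.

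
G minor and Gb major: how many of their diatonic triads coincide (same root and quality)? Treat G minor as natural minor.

0

Diatonic triads of G minor (natural minor): G minor (i), A diminished (ii°), Bb major (III), C minor (iv), D minor (v), Eb major (VI), F major (VII).
Diatonic triads of Gb major: Gb major (I), Ab minor (ii), Bb minor (iii), Cb major (IV), Db major (V), Eb minor (vi), F diminished (vii°).
No triad has the same root and quality in both keys.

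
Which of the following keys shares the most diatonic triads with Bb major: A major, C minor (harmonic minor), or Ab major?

Ab major

Triads of Bb major: Bb (I), Cm (ii), Dm (iii), Eb (IV), F (V), Gm (vi), Adim (vii°).
A major shares 0: none.
C minor (harmonic minor) shares 1: Cm.
Ab major shares 2: Cm, Eb.
The most common triads (2) are shared with Ab major.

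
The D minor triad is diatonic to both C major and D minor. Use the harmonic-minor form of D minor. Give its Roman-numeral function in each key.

The scale of C major is C D E F G A B; D is degree 2, and the triad built there (D-F-A) is minor, so it is ii.
The scale of D minor (harmonic minor) is D E F G A Bb C#; D is degree 1, and the triad built there (D-F-A) is minor, so it is i.

ii in C major; i in D minor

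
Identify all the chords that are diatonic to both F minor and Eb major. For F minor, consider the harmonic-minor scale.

Fm

Triads in F minor (harmonic minor): F minor (i), G diminished (ii°), Ab augmented (III+), Bb minor (iv), C major (V), Db major (VI), E diminished (vii°).
Triads in Eb major: Eb major (I), F minor (ii), G minor (iii), Ab major (IV), Bb major (V), C minor (vi), D diminished (vii°).
Shared triads with their functions: F minor (i in F minor, ii in Eb major).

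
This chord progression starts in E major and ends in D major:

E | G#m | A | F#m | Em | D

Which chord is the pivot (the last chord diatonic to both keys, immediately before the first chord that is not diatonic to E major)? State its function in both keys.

Chords diatonic to E major: E, F#m, G#m, A, B, C#m, D#dim.
Reading the progression, the first chord not in that set is Em, so the modulation leaves E major there.
The chord immediately before Em is F#m, which is diatonic to both keys: ii in E major and iii in D major.

F#m — ii in E major, iii in D major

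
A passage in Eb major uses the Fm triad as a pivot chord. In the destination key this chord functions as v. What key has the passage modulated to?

Bb minor

The numeral v denotes a minor triad on scale degree 5. With F on degree 5, the tonic of the new key is Bb.
Degree 5 carries a minor triad in natural-minor keys, so the destination is Bb minor.
Check: the diatonic triads of Bb minor (natural minor) are Bbm (i), Cdim (ii°), Db (III), Ebm (iv), Fm (v), Gb (VI), Ab (VII) — Fm is indeed v.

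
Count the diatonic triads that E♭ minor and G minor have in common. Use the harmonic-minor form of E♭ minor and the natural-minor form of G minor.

Diatonic triads of E♭ minor (harmonic minor): E♭m (i), Fdim (ii°), G♭aug (III+), A♭m (iv), B♭ (V), C♭ (VI), Ddim (vii°).
Diatonic triads of G minor (natural minor): Gm (i), Adim (ii°), B♭ (III), Cm (iv), Dm (v), E♭ (VI), F (VII).
Matching root and quality in both lists: B♭.
That gives 1 common triad.

1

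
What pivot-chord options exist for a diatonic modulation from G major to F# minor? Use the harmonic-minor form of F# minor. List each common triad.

Triads in G major: G (I), Am (ii), Bm (iii), C (IV), D (V), Em (vi), F#dim (vii°).
Triads in F# minor (harmonic minor): F#m (i), G#dim (ii°), Aaug (III+), Bm (iv), C# (V), D (VI), E#dim (vii°).
Shared triads with their functions: Bm (iii in G major, iv in F# minor); D (V in G major, VI in F# minor).

Bm, D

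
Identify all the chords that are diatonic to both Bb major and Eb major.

Bb, Cm, Eb, Gm

Triads in Bb major: Bb (I), Cm (ii), Dm (iii), Eb (IV), F (V), Gm (vi), Adim (vii°).
Triads in Eb major: Eb (I), Fm (ii), Gm (iii), Ab (IV), Bb (V), Cm (vi), Ddim (vii°).
Shared triads with their functions: Bb (I in Bb major, V in Eb major); Cm (ii in Bb major, vi in Eb major); Eb (IV in Bb major, I in Eb major); Gm (vi in Bb major, iii in Eb major).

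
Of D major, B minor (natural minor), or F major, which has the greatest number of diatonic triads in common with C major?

Triads of C major: C major (I), D minor (ii), E minor (iii), F major (IV), G major (V), A minor (vi), B diminished (vii°).
D major shares 2: Em, G.
B minor (natural minor) shares 2: Em, G.
F major shares 4: C, Dm, F, Am.
The most common triads (4) are shared with F major.

F major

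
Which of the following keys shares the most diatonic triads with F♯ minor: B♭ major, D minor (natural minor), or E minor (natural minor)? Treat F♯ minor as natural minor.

E minor

Triads of F♯ minor (natural minor): F♯m (i), G♯dim (ii°), A (III), Bm (iv), C♯m (v), D (VI), E (VII).
B♭ major shares 0: none.
D minor (natural minor) shares 0: none.
E minor (natural minor) shares 2: Bm, D.
The most common triads (2) are shared with E minor.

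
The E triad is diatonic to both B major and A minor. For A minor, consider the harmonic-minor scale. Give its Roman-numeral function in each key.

IV in B major; V in A minor

The scale of B major is B C# D# E F# G# A#; E is degree 4, and the triad built there (E-G#-B) is major, so it is IV.
The scale of A minor (harmonic minor) is A B C D E F G#; E is degree 5, and the triad built there (E-G#-B) is major, so it is V.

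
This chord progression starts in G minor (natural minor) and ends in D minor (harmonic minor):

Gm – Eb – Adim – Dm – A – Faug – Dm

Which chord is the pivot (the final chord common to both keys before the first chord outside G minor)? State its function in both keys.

Chords diatonic to G minor: Gm, Adim, Bb, Cm, Dm, Eb, F.
Reading the progression, the first chord not in that set is A, so the modulation leaves G minor there.
The chord immediately before A is Dm, which is diatonic to both keys: v in G minor and i in D minor.

Dm — v in G minor, i in D minor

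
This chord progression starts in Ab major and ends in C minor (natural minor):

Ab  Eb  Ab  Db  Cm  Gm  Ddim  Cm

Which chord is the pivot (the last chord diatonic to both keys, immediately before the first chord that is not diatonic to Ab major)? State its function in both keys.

Cm — iii in Ab major, i in C minor

Chords diatonic to Ab major: Ab, Bbm, Cm, Db, Eb, Fm, Gdim.
Reading the progression, the first chord not in that set is Gm, so the modulation leaves Ab major there.
The chord immediately before Gm is Cm, which is diatonic to both keys: iii in Ab major and i in C minor.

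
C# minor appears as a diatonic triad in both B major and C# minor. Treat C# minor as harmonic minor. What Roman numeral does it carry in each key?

ii in B major; i in C# minor

The scale of B major is B C# D# E F# G# A#; C# is degree 2, and the triad built there (C#-E-G#) is minor, so it is ii.
The scale of C# minor (harmonic minor) is C# D# E F# G# A B#; C# is degree 1, and the triad built there (C#-E-G#) is minor, so it is i.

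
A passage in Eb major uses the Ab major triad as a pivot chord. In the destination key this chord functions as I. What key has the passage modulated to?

Ab major

The numeral I denotes a major triad on scale degree 1. With Ab on degree 1, the tonic of the new key is Ab.
Degree 1 carries a major triad in major keys, so the destination is Ab major.
Check: the diatonic triads of Ab major are Ab (I), Bbm (ii), Cm (iii), Db (IV), Eb (V), Fm (vi), Gdim (vii°) — Ab major is indeed I.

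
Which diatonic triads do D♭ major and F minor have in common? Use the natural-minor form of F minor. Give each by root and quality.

D♭, Fm, A♭, B♭m

Triads in D♭ major: D♭ (I), E♭m (ii), Fm (iii), G♭ (IV), A♭ (V), B♭m (vi), Cdim (vii°).
Triads in F minor (natural minor): Fm (i), Gdim (ii°), A♭ (III), B♭m (iv), Cm (v), D♭ (VI), E♭ (VII).
Shared triads with their functions: D♭ (I in D♭ major, VI in F minor); Fm (iii in D♭ major, i in F minor); A♭ (V in D♭ major, III in F minor); B♭m (vi in D♭ major, iv in F minor).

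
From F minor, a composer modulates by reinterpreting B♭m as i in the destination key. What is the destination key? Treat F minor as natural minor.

B♭ minor

The numeral i denotes a minor triad on scale degree 1. With B♭ on degree 1, the tonic of the new key is B♭.
Degree 1 carries a minor triad in minor keys, so the destination is B♭ minor.
Check: the diatonic triads of B♭ minor (natural minor) are B♭m (i), Cdim (ii°), D♭ (III), E♭m (iv), Fm (v), G♭ (VI), A♭ (VII) — B♭m is indeed i.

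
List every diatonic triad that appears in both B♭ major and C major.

Dm, F

Triads in B♭ major: B♭ (I), Cm (ii), Dm (iii), E♭ (IV), F (V), Gm (vi), Adim (vii°).
Triads in C major: C (I), Dm (ii), Em (iii), F (IV), G (V), Am (vi), Bdim (vii°).
Shared triads with their functions: Dm (iii in B♭ major, ii in C major); F (V in B♭ major, IV in C major).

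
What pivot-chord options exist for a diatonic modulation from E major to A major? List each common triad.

E, F#m, A, C#m

Triads in E major: E (I), F#m (ii), G#m (iii), A (IV), B (V), C#m (vi), D#dim (vii°).
Triads in A major: A (I), Bm (ii), C#m (iii), D (IV), E (V), F#m (vi), G#dim (vii°).
Shared triads with their functions: E (I in E major, V in A major); F#m (ii in E major, vi in A major); A (IV in E major, I in A major); C#m (vi in E major, iii in A major).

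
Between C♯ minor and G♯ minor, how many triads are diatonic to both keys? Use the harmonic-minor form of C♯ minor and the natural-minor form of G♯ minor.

1

Diatonic triads of C♯ minor (harmonic minor): C♯ minor (i), D♯ diminished (ii°), E augmented (III+), F♯ minor (iv), G♯ major (V), A major (VI), B♯ diminished (vii°).
Diatonic triads of G♯ minor (natural minor): G♯ minor (i), A♯ diminished (ii°), B major (III), C♯ minor (iv), D♯ minor (v), E major (VI), F♯ major (VII).
Matching root and quality in both lists: C♯ minor.
That gives 1 common triad.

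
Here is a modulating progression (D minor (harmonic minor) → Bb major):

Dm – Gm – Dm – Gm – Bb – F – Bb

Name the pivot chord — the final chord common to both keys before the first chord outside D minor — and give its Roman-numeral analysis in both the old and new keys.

Chords diatonic to D minor: Dm, Edim, Faug, Gm, A, Bb, C#dim.
Reading the progression, the first chord not in that set is F, so the modulation leaves D minor there.
The chord immediately before F is Bb, which is diatonic to both keys: VI in D minor and I in Bb major.

Bb — VI in D minor, I in Bb major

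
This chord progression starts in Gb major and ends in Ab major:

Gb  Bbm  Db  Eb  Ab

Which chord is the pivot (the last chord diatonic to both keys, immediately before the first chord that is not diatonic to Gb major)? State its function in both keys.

Chords diatonic to Gb major: Gb, Abm, Bbm, Cb, Db, Ebm, Fdim.
Reading the progression, the first chord not in that set is Eb, so the modulation leaves Gb major there.
The chord immediately before Eb is Db, which is diatonic to both keys: V in Gb major and IV in Ab major.

Db — V in Gb major, IV in Ab major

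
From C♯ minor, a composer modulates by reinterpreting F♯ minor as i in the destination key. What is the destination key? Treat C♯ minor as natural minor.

F♯ minor

The numeral i denotes a minor triad on scale degree 1. With F♯ on degree 1, the tonic of the new key is F♯.
Degree 1 carries a minor triad in minor keys, so the destination is F♯ minor.
Check: the diatonic triads of F♯ minor (natural minor) are F♯m (i), G♯dim (ii°), A (III), Bm (iv), C♯m (v), D (VI), E (VII) — F♯ minor is indeed i.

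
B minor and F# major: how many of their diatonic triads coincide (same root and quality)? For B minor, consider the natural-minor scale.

Diatonic triads of B minor (natural minor): Bm (i), C#dim (ii°), D (III), Em (iv), F#m (v), G (VI), A (VII).
Diatonic triads of F# major: F# (I), G#m (ii), A#m (iii), B (IV), C# (V), D#m (vi), E#dim (vii°).
No triad has the same root and quality in both keys.

0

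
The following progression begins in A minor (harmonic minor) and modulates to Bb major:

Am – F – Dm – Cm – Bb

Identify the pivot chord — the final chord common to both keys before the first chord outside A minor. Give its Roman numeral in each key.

Chords diatonic to A minor: Am, Bdim, Caug, Dm, E, F, G#dim.
Reading the progression, the first chord not in that set is Cm, so the modulation leaves A minor there.
The chord immediately before Cm is Dm, which is diatonic to both keys: iv in A minor and iii in Bb major.

Dm — iv in A minor, iii in Bb major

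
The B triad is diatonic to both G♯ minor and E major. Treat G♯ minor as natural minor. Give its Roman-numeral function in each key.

The scale of G♯ minor (natural minor) is G♯ A♯ B C♯ D♯ E F♯; B is degree 3, and the triad built there (B-D♯-F♯) is major, so it is III.
The scale of E major is E F♯ G♯ A B C♯ D♯; B is degree 5, and the triad built there (B-D♯-F♯) is major, so it is V.

III in G♯ minor; V in E major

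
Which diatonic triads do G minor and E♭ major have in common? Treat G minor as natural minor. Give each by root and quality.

Gm, B♭, Cm, E♭

Triads in G minor (natural minor): Gm (i), Adim (ii°), B♭ (III), Cm (iv), Dm (v), E♭ (VI), F (VII).
Triads in E♭ major: E♭ (I), Fm (ii), Gm (iii), A♭ (IV), B♭ (V), Cm (vi), Ddim (vii°).
Shared triads with their functions: Gm (i in G minor, iii in E♭ major); B♭ (III in G minor, V in E♭ major); Cm (iv in G minor, vi in E♭ major); E♭ (VI in G minor, I in E♭ major).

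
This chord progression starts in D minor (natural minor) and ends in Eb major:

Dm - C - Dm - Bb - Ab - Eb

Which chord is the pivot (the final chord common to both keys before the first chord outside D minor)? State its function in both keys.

Chords diatonic to D minor: Dm, Edim, F, Gm, Am, Bb, C.
Reading the progression, the first chord not in that set is Ab, so the modulation leaves D minor there.
The chord immediately before Ab is Bb, which is diatonic to both keys: VI in D minor and V in Eb major.

Bb — VI in D minor, V in Eb major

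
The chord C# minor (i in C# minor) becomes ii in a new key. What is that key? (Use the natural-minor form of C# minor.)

B major

The numeral ii denotes a minor triad on scale degree 2. With C# on degree 2, the tonic of the new key is B.
Degree 2 carries a minor triad in major keys, so the destination is B major.
Check: the diatonic triads of B major are B (I), C#m (ii), D#m (iii), E (IV), F# (V), G#m (vi), A#dim (vii°) — C# minor is indeed ii.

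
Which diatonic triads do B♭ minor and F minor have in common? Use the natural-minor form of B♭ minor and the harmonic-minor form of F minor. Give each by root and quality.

B♭m, D♭, Fm

Triads in B♭ minor (natural minor): B♭ minor (i), C diminished (ii°), D♭ major (III), E♭ minor (iv), F minor (v), G♭ major (VI), A♭ major (VII).
Triads in F minor (harmonic minor): F minor (i), G diminished (ii°), A♭ augmented (III+), B♭ minor (iv), C major (V), D♭ major (VI), E diminished (vii°).
Shared triads with their functions: B♭ minor (i in B♭ minor, iv in F minor); D♭ major (III in B♭ minor, VI in F minor); F minor (v in B♭ minor, i in F minor).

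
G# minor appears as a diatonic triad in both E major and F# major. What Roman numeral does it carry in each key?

The scale of E major is E F# G# A B C# D#; G# is degree 3, and the triad built there (G#-B-D#) is minor, so it is iii.
The scale of F# major is F# G# A# B C# D# E#; G# is degree 2, and the triad built there (G#-B-D#) is minor, so it is ii.

iii in E major; ii in F# major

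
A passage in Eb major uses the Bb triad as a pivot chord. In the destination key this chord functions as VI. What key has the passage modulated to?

D minor

The numeral VI denotes a major triad on scale degree 6. With Bb on degree 6, the tonic of the new key is D.
Degree 6 carries a major triad in minor keys, so the destination is D minor.
Check: the diatonic triads of D minor (natural minor) are Dm (i), Edim (ii°), F (III), Gm (iv), Am (v), Bb (VI), C (VII) — Bb is indeed VI.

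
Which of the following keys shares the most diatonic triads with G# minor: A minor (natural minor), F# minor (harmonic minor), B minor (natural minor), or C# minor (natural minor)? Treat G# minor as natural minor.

Triads of G# minor (natural minor): G# minor (i), A# diminished (ii°), B major (III), C# minor (iv), D# minor (v), E major (VI), F# major (VII).
A minor (natural minor) shares 0: none.
F# minor (harmonic minor) shares 0: none.
B minor (natural minor) shares 0: none.
C# minor (natural minor) shares 4: G#m, B, C#m, E.
The most common triads (4) are shared with C# minor.

C# minor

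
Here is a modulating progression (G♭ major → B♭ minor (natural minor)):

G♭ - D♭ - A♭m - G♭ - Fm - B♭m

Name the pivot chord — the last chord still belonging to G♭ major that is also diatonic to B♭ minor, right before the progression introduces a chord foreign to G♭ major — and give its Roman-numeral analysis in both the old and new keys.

Chords diatonic to G♭ major: G♭, A♭m, B♭m, C♭, D♭, E♭m, Fdim.
Reading the progression, the first chord not in that set is Fm, so the modulation leaves G♭ major there.
The chord immediately before Fm is G♭, which is diatonic to both keys: I in G♭ major and VI in B♭ minor.

G♭ — I in G♭ major, VI in B♭ minor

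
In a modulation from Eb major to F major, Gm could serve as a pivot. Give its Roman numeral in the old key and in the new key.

iii in Eb major; ii in F major

The scale of Eb major is Eb F G Ab Bb C D; G is degree 3, and the triad built there (G-Bb-D) is minor, so it is iii.
The scale of F major is F G A Bb C D E; G is degree 2, and the triad built there (G-Bb-D) is minor, so it is ii.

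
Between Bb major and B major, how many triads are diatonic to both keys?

0

Diatonic triads of Bb major: Bb major (I), C minor (ii), D minor (iii), Eb major (IV), F major (V), G minor (vi), A diminished (vii°).
Diatonic triads of B major: B major (I), C# minor (ii), D# minor (iii), E major (IV), F# major (V), G# minor (vi), A# diminished (vii°).
No triad has the same root and quality in both keys.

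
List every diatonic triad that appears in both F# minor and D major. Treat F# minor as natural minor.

Triads in F# minor (natural minor): F#m (i), G#dim (ii°), A (III), Bm (iv), C#m (v), D (VI), E (VII).
Triads in D major: D (I), Em (ii), F#m (iii), G (IV), A (V), Bm (vi), C#dim (vii°).
Shared triads with their functions: F#m (i in F# minor, iii in D major); A (III in F# minor, V in D major); Bm (iv in F# minor, vi in D major); D (VI in F# minor, I in D major).

F#m, A, Bm, D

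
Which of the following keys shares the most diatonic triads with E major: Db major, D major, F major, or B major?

Triads of E major: E (I), F#m (ii), G#m (iii), A (IV), B (V), C#m (vi), D#dim (vii°).
Db major shares 0: none.
D major shares 2: F#m, A.
F major shares 0: none.
B major shares 4: E, G#m, B, C#m.
The most common triads (4) are shared with B major.

B major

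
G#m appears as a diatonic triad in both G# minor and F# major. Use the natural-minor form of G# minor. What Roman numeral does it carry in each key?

i in G# minor; ii in F# major

The scale of G# minor (natural minor) is G# A# B C# D# E F#; G# is degree 1, and the triad built there (G#-B-D#) is minor, so it is i.
The scale of F# major is F# G# A# B C# D# E#; G# is degree 2, and the triad built there (G#-B-D#) is minor, so it is ii.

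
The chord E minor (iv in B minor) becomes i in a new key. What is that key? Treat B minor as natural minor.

The numeral i denotes a minor triad on scale degree 1. With E on degree 1, the tonic of the new key is E.
Degree 1 carries a minor triad in minor keys, so the destination is E minor.
Check: the diatonic triads of E minor (natural minor) are Em (i), F#dim (ii°), G (III), Am (iv), Bm (v), C (VI), D (VII) — E minor is indeed i.

E minor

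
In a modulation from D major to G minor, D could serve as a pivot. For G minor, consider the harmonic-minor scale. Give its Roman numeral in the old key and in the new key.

The scale of D major is D E F# G A B C#; D is degree 1, and the triad built there (D-F#-A) is major, so it is I.
The scale of G minor (harmonic minor) is G A Bb C D Eb F#; D is degree 5, and the triad built there (D-F#-A) is major, so it is V.

I in D major; V in G minor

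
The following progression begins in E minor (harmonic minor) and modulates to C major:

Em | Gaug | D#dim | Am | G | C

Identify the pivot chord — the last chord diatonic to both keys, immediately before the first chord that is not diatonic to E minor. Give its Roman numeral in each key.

Am — iv in E minor, vi in C major

Chords diatonic to E minor: Em, F#dim, Gaug, Am, B, C, D#dim.
Reading the progression, the first chord not in that set is G, so the modulation leaves E minor there.
The chord immediately before G is Am, which is diatonic to both keys: iv in E minor and vi in C major.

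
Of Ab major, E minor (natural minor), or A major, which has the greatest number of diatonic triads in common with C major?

Triads of C major: C major (I), D minor (ii), E minor (iii), F major (IV), G major (V), A minor (vi), B diminished (vii°).
Ab major shares 0: none.
E minor (natural minor) shares 4: C, Em, G, Am.
A major shares 0: none.
The most common triads (4) are shared with E minor.

E minor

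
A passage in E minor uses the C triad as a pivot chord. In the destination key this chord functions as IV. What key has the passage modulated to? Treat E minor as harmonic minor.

G major

The numeral IV denotes a major triad on scale degree 4. With C on degree 4, the tonic of the new key is G.
Degree 4 carries a major triad in major keys, so the destination is G major.
Check: the diatonic triads of G major are G (I), Am (ii), Bm (iii), C (IV), D (V), Em (vi), F#dim (vii°) — C is indeed IV.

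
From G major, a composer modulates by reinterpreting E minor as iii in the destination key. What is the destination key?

C major

The numeral iii denotes a minor triad on scale degree 3. With E on degree 3, the tonic of the new key is C.
Degree 3 carries a minor triad in major keys, so the destination is C major.
Check: the diatonic triads of C major are C (I), Dm (ii), Em (iii), F (IV), G (V), Am (vi), Bdim (vii°) — E minor is indeed iii.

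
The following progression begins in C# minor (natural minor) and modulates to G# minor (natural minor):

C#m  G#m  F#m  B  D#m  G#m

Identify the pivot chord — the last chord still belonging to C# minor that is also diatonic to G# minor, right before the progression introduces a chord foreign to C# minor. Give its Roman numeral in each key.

Chords diatonic to C# minor: C#m, D#dim, E, F#m, G#m, A, B.
Reading the progression, the first chord not in that set is D#m, so the modulation leaves C# minor there.
The chord immediately before D#m is B, which is diatonic to both keys: VII in C# minor and III in G# minor.

B — VII in C# minor, III in G# minor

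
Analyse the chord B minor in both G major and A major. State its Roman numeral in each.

The scale of G major is G A B C D E F#; B is degree 3, and the triad built there (B-D-F#) is minor, so it is iii.
The scale of A major is A B C# D E F# G#; B is degree 2, and the triad built there (B-D-F#) is minor, so it is ii.

iii in G major; ii in A major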